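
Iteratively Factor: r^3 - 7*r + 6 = (r - 1)*(r^2 + r - 6) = (r - 2)*(r - 1)*(r + 3)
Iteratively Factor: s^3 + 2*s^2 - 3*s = (s - 1)*(s^2 + 3*s) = (s - 1)*(s + 3)*(s)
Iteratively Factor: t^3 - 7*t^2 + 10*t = (t - 5)*(t^2 - 2*t) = (t - 5)*(t - 2)*(t)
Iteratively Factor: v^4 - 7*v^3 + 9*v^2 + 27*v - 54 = (v + 2)*(v^3 - 9*v^2 + 27*v - 27) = (v - 3)*(v + 2)*(v^2 - 6*v + 9) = (v - 3)^2*(v + 2)*(v - 3)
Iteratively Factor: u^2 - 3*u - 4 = (u + 1)*(u - 4)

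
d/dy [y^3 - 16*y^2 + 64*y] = 3*y^2 - 32*y + 64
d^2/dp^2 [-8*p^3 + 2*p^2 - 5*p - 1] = 4 - 48*p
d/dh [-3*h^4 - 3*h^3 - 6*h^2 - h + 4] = -12*h^3 - 9*h^2 - 12*h - 1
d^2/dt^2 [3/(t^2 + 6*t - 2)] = 6*(-t^2 - 6*t + 4*(t + 3)^2 + 2)/(t^2 + 6*t - 2)^3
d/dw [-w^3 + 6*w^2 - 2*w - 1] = -3*w^2 + 12*w - 2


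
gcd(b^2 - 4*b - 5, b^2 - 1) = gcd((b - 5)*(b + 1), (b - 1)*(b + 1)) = b + 1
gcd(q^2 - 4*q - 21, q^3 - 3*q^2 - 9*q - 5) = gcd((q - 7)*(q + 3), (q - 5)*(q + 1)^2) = 1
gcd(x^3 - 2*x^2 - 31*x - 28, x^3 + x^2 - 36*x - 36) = x + 1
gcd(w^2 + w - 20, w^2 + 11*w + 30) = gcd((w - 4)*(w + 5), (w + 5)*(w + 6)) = w + 5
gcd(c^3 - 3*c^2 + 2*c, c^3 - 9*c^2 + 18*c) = c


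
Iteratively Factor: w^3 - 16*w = (w - 4)*(w^2 + 4*w) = (w - 4)*(w + 4)*(w)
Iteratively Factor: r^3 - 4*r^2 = (r)*(r^2 - 4*r) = r*(r - 4)*(r)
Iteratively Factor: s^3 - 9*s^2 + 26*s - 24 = (s - 2)*(s^2 - 7*s + 12) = (s - 4)*(s - 2)*(s - 3)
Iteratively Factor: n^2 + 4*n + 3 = (n + 3)*(n + 1)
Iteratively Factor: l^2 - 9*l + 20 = (l - 4)*(l - 5)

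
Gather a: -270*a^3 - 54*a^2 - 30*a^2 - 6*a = -270*a^3 - 84*a^2 - 6*a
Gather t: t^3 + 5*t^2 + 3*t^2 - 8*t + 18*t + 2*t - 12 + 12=t^3 + 8*t^2 + 12*t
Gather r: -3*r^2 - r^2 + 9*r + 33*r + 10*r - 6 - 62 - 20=-4*r^2 + 52*r - 88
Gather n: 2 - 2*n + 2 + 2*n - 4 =0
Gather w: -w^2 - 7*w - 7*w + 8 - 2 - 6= -w^2 - 14*w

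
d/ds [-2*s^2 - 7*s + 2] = -4*s - 7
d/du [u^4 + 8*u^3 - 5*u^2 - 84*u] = 4*u^3 + 24*u^2 - 10*u - 84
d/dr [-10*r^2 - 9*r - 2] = -20*r - 9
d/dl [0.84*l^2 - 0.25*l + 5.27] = 1.68*l - 0.25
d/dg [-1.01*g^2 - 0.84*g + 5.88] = -2.02*g - 0.84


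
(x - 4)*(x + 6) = x^2 + 2*x - 24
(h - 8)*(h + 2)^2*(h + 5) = h^4 + h^3 - 48*h^2 - 172*h - 160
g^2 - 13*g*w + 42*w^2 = (g - 7*w)*(g - 6*w)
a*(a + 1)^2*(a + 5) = a^4 + 7*a^3 + 11*a^2 + 5*a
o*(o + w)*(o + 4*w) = o^3 + 5*o^2*w + 4*o*w^2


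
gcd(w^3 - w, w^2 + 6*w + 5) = w + 1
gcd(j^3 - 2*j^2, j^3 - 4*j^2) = j^2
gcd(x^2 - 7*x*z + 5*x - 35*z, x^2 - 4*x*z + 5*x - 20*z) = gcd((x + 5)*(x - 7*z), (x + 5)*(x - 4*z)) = x + 5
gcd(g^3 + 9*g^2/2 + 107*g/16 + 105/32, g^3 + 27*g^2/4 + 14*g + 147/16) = g^2 + 13*g/4 + 21/8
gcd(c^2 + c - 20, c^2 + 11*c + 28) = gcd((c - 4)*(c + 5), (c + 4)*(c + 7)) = 1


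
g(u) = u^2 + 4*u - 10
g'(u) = 2*u + 4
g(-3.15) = -12.68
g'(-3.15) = -2.30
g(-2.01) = -14.00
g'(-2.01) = -0.02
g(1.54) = -1.47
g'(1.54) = 7.08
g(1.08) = -4.51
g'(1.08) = 6.16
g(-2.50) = -13.75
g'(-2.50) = -1.00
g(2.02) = 2.16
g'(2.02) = 8.04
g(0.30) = -8.71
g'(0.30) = 4.60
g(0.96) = -5.24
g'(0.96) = 5.92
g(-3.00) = -13.00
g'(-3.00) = -2.00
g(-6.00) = 2.00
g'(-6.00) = -8.00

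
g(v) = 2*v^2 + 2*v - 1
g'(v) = 4*v + 2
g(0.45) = 0.30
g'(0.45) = 3.80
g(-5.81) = 54.89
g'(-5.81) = -21.24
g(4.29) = 44.39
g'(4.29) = 19.16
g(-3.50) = 16.50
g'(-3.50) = -12.00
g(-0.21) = -1.33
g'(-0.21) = 1.16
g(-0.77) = -1.35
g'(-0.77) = -1.08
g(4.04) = 39.72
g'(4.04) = 18.16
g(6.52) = 97.06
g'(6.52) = 28.08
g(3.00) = 23.00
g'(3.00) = 14.00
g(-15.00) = 419.00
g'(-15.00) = -58.00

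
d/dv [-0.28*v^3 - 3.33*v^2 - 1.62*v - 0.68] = -0.84*v^2 - 6.66*v - 1.62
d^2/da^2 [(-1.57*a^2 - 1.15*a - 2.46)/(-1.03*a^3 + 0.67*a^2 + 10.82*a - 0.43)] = (3.331226*a^6 + 7.32021*a^5 + 131.53821*a^4 - 32.995344*a^3 - 161.26665*a^2 + 102.45183*a + 588.695226)/(1.092727*a^9 - 2.132409*a^8 - 33.049713*a^7 + 45.86909*a^6 + 345.401964*a^5 - 263.489511*a^4 - 1247.448575*a^3 + 150.651747*a^2 - 6.001854*a + 0.079507)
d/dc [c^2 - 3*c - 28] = 2*c - 3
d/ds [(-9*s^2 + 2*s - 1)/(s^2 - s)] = (7*s^2 + 2*s - 1)/(s^2*(s^2 - 2*s + 1))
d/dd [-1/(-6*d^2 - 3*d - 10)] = 3*(-4*d - 1)/(6*d^2 + 3*d + 10)^2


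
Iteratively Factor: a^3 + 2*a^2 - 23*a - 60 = (a + 3)*(a^2 - a - 20) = (a - 5)*(a + 3)*(a + 4)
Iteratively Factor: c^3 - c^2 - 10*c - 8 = (c - 4)*(c^2 + 3*c + 2) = (c - 4)*(c + 1)*(c + 2)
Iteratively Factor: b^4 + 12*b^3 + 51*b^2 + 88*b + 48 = (b + 4)*(b^3 + 8*b^2 + 19*b + 12) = (b + 4)^2*(b^2 + 4*b + 3) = (b + 3)*(b + 4)^2*(b + 1)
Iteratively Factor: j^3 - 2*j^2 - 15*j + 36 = (j - 3)*(j^2 + j - 12) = (j - 3)^2*(j + 4)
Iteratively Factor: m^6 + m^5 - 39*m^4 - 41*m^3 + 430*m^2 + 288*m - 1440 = (m - 3)*(m^5 + 4*m^4 - 27*m^3 - 122*m^2 + 64*m + 480) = (m - 3)*(m + 3)*(m^4 + m^3 - 30*m^2 - 32*m + 160) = (m - 3)*(m + 3)*(m + 4)*(m^3 - 3*m^2 - 18*m + 40) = (m - 3)*(m + 3)*(m + 4)^2*(m^2 - 7*m + 10) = (m - 3)*(m - 2)*(m + 3)*(m + 4)^2*(m - 5)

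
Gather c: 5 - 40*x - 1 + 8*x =4 - 32*x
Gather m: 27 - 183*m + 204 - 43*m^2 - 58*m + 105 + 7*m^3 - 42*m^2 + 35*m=7*m^3 - 85*m^2 - 206*m + 336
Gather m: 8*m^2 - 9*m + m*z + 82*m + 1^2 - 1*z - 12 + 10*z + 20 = 8*m^2 + m*(z + 73) + 9*z + 9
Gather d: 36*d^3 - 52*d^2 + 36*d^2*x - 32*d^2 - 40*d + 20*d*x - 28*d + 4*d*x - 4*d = 36*d^3 + d^2*(36*x - 84) + d*(24*x - 72)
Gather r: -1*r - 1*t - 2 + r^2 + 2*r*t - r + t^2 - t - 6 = r^2 + r*(2*t - 2) + t^2 - 2*t - 8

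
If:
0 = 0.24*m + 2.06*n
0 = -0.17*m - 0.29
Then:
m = -1.71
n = 0.20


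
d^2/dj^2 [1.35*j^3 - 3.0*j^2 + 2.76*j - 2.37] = 8.1*j - 6.0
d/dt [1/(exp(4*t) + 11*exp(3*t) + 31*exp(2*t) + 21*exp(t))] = (-4*exp(3*t) - 33*exp(2*t) - 62*exp(t) - 21)*exp(-t)/(exp(3*t) + 11*exp(2*t) + 31*exp(t) + 21)^2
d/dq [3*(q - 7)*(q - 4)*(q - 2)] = 9*q^2 - 78*q + 150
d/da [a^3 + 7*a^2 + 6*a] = 3*a^2 + 14*a + 6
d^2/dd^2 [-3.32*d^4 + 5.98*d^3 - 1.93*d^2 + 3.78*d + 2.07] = -39.84*d^2 + 35.88*d - 3.86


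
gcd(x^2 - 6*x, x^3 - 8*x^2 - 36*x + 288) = x - 6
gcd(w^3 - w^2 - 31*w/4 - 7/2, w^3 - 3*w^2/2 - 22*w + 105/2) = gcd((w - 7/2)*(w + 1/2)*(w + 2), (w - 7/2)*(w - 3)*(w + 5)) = w - 7/2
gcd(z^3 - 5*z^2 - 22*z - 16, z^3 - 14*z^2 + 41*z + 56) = z^2 - 7*z - 8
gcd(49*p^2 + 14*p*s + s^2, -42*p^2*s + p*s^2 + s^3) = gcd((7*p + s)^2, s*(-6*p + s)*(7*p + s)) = 7*p + s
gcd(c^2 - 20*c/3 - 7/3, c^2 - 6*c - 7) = c - 7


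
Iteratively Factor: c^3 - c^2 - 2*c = (c)*(c^2 - c - 2) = c*(c + 1)*(c - 2)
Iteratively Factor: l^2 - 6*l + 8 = (l - 2)*(l - 4)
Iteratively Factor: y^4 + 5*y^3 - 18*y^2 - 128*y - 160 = (y + 4)*(y^3 + y^2 - 22*y - 40) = (y + 2)*(y + 4)*(y^2 - y - 20) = (y - 5)*(y + 2)*(y + 4)*(y + 4)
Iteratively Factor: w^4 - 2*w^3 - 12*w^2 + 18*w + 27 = (w - 3)*(w^3 + w^2 - 9*w - 9) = (w - 3)*(w + 1)*(w^2 - 9) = (w - 3)^2*(w + 1)*(w + 3)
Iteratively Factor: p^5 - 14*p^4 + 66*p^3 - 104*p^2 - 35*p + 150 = (p - 2)*(p^4 - 12*p^3 + 42*p^2 - 20*p - 75) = (p - 5)*(p - 2)*(p^3 - 7*p^2 + 7*p + 15) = (p - 5)*(p - 3)*(p - 2)*(p^2 - 4*p - 5) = (p - 5)^2*(p - 3)*(p - 2)*(p + 1)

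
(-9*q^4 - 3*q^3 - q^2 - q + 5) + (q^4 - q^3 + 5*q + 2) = -8*q^4 - 4*q^3 - q^2 + 4*q + 7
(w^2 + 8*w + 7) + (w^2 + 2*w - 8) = 2*w^2 + 10*w - 1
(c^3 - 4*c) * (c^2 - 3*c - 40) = c^5 - 3*c^4 - 44*c^3 + 12*c^2 + 160*c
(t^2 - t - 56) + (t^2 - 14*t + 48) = 2*t^2 - 15*t - 8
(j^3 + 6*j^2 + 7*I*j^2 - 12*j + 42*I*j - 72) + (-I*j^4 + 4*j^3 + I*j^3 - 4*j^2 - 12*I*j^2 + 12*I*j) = -I*j^4 + 5*j^3 + I*j^3 + 2*j^2 - 5*I*j^2 - 12*j + 54*I*j - 72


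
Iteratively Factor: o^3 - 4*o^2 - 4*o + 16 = (o - 2)*(o^2 - 2*o - 8) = (o - 4)*(o - 2)*(o + 2)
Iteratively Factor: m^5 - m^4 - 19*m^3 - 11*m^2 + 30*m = (m - 1)*(m^4 - 19*m^2 - 30*m) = m*(m - 1)*(m^3 - 19*m - 30) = m*(m - 1)*(m + 3)*(m^2 - 3*m - 10) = m*(m - 1)*(m + 2)*(m + 3)*(m - 5)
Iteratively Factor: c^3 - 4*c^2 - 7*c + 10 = (c - 5)*(c^2 + c - 2) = (c - 5)*(c + 2)*(c - 1)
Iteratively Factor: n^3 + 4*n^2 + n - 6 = (n + 2)*(n^2 + 2*n - 3) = (n - 1)*(n + 2)*(n + 3)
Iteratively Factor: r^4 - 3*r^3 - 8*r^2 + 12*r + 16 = (r - 4)*(r^3 + r^2 - 4*r - 4) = (r - 4)*(r + 2)*(r^2 - r - 2) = (r - 4)*(r + 1)*(r + 2)*(r - 2)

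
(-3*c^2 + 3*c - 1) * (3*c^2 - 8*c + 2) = -9*c^4 + 33*c^3 - 33*c^2 + 14*c - 2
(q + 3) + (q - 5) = 2*q - 2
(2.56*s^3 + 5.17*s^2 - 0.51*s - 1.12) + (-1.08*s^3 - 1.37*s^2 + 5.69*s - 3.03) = 1.48*s^3 + 3.8*s^2 + 5.18*s - 4.15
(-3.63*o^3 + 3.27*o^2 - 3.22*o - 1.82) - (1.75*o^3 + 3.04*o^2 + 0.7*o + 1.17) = -5.38*o^3 + 0.23*o^2 - 3.92*o - 2.99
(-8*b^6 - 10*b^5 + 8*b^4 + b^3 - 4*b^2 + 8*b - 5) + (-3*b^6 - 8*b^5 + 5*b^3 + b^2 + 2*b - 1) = -11*b^6 - 18*b^5 + 8*b^4 + 6*b^3 - 3*b^2 + 10*b - 6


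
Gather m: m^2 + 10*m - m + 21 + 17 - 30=m^2 + 9*m + 8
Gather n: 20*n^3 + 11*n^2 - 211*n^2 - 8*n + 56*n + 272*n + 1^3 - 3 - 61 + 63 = 20*n^3 - 200*n^2 + 320*n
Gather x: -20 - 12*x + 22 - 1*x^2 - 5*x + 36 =-x^2 - 17*x + 38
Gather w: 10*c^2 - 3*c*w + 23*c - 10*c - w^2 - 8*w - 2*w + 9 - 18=10*c^2 + 13*c - w^2 + w*(-3*c - 10) - 9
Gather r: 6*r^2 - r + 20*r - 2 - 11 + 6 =6*r^2 + 19*r - 7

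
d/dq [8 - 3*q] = -3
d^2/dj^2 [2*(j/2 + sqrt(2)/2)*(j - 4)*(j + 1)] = 6*j - 6 + 2*sqrt(2)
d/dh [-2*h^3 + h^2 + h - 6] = -6*h^2 + 2*h + 1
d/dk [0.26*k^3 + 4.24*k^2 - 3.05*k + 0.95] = 0.78*k^2 + 8.48*k - 3.05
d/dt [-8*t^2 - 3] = -16*t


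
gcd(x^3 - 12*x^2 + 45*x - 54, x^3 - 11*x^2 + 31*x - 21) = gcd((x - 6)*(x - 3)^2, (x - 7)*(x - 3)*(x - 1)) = x - 3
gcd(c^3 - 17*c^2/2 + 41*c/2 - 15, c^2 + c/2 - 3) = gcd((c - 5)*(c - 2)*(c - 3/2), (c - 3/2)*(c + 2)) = c - 3/2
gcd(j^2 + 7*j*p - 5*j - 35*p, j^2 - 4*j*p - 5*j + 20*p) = j - 5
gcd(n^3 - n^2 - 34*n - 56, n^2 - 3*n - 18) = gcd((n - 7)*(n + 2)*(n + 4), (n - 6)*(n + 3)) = 1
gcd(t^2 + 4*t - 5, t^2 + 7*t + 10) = t + 5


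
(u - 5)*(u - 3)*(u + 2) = u^3 - 6*u^2 - u + 30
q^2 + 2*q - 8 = (q - 2)*(q + 4)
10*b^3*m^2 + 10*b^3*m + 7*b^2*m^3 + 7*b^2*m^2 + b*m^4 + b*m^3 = m*(2*b + m)*(5*b + m)*(b*m + b)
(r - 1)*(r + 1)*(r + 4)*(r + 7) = r^4 + 11*r^3 + 27*r^2 - 11*r - 28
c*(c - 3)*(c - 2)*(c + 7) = c^4 + 2*c^3 - 29*c^2 + 42*c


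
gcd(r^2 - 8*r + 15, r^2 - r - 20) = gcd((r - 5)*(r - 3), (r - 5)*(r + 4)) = r - 5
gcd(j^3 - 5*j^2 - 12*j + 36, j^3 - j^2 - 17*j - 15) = j + 3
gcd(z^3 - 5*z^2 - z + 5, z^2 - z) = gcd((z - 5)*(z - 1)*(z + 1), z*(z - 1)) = z - 1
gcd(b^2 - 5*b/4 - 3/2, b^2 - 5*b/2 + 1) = b - 2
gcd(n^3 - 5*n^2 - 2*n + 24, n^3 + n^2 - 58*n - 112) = n + 2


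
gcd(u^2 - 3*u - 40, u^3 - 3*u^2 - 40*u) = u^2 - 3*u - 40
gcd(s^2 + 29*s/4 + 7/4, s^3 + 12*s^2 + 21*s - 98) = s + 7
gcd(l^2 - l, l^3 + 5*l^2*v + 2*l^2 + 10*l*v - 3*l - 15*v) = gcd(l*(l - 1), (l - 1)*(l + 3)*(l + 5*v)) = l - 1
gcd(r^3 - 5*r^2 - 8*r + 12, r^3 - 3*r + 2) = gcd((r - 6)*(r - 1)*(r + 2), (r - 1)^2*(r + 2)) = r^2 + r - 2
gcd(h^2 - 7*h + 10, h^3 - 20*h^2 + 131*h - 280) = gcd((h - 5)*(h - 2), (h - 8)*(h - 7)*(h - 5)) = h - 5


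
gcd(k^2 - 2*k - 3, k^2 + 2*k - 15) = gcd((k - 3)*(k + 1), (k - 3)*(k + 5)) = k - 3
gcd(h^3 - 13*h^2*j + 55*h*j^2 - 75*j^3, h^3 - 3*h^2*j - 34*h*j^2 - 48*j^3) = 1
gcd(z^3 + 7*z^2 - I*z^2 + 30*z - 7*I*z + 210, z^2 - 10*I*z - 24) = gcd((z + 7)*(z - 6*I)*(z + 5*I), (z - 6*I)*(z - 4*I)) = z - 6*I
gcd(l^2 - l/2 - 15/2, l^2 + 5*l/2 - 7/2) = 1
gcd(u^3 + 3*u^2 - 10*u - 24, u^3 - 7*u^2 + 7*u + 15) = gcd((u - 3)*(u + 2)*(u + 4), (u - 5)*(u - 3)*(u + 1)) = u - 3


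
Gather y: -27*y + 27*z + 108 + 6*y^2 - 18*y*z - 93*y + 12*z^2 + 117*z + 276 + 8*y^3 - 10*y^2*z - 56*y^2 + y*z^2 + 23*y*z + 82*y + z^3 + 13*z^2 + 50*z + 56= 8*y^3 + y^2*(-10*z - 50) + y*(z^2 + 5*z - 38) + z^3 + 25*z^2 + 194*z + 440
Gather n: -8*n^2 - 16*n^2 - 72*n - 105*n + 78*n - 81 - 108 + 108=-24*n^2 - 99*n - 81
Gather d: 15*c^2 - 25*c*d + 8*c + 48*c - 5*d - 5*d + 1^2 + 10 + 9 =15*c^2 + 56*c + d*(-25*c - 10) + 20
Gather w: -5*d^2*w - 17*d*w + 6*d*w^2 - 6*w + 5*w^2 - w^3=-w^3 + w^2*(6*d + 5) + w*(-5*d^2 - 17*d - 6)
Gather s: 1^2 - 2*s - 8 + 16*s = 14*s - 7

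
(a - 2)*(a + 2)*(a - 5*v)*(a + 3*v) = a^4 - 2*a^3*v - 15*a^2*v^2 - 4*a^2 + 8*a*v + 60*v^2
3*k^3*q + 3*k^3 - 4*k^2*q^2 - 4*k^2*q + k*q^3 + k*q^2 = (-3*k + q)*(-k + q)*(k*q + k)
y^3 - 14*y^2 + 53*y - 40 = (y - 8)*(y - 5)*(y - 1)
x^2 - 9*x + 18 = (x - 6)*(x - 3)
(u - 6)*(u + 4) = u^2 - 2*u - 24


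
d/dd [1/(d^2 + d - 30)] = (-2*d - 1)/(d^2 + d - 30)^2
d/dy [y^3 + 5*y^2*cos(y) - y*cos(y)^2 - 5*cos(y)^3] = -5*y^2*sin(y) + 3*y^2 + y*sin(2*y) + 10*y*cos(y) + 15*sin(y)*cos(y)^2 - cos(y)^2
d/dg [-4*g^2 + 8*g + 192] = 8 - 8*g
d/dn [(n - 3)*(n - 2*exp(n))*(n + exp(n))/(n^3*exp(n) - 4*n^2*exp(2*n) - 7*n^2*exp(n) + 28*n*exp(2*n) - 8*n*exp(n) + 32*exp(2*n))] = ((n - 3)*(n - 2*exp(n))*(n + exp(n))*(-n^3 + 8*n^2*exp(n) + 4*n^2 - 48*n*exp(n) + 22*n - 92*exp(n) + 8) + ((n - 3)*(n - 2*exp(n))*(exp(n) + 1) - (n - 3)*(n + exp(n))*(2*exp(n) - 1) + (n - 2*exp(n))*(n + exp(n)))*(n^3 - 4*n^2*exp(n) - 7*n^2 + 28*n*exp(n) - 8*n + 32*exp(n)))*exp(-n)/(n^3 - 4*n^2*exp(n) - 7*n^2 + 28*n*exp(n) - 8*n + 32*exp(n))^2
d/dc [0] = 0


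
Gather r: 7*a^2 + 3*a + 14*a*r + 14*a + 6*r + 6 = 7*a^2 + 17*a + r*(14*a + 6) + 6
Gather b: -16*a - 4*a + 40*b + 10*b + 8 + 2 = -20*a + 50*b + 10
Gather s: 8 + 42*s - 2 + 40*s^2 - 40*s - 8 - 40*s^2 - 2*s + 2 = 0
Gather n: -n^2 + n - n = -n^2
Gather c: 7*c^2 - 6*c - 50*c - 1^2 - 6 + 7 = 7*c^2 - 56*c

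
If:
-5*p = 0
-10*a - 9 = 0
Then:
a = -9/10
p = 0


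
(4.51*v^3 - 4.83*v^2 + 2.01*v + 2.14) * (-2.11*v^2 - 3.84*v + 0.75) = -9.5161*v^5 - 7.1271*v^4 + 17.6886*v^3 - 15.8563*v^2 - 6.7101*v + 1.605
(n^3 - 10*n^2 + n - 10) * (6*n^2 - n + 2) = 6*n^5 - 61*n^4 + 18*n^3 - 81*n^2 + 12*n - 20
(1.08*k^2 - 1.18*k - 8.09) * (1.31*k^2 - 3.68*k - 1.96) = 1.4148*k^4 - 5.5202*k^3 - 8.3723*k^2 + 32.084*k + 15.8564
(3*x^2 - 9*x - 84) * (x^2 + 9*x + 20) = 3*x^4 + 18*x^3 - 105*x^2 - 936*x - 1680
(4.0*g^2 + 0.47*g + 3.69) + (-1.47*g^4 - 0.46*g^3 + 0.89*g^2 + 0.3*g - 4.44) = -1.47*g^4 - 0.46*g^3 + 4.89*g^2 + 0.77*g - 0.75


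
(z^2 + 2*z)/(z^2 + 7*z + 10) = z/(z + 5)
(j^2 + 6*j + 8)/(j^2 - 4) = (j + 4)/(j - 2)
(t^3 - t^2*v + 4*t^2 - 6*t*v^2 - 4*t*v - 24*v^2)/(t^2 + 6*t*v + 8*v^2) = (t^2 - 3*t*v + 4*t - 12*v)/(t + 4*v)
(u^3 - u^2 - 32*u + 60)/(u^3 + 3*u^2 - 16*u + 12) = (u - 5)/(u - 1)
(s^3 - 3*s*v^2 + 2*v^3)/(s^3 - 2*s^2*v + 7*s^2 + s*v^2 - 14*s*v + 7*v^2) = (s + 2*v)/(s + 7)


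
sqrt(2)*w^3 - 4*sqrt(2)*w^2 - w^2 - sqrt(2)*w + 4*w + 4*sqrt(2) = (w - 4)*(w - sqrt(2))*(sqrt(2)*w + 1)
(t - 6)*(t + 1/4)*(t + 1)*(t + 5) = t^4 + t^3/4 - 31*t^2 - 151*t/4 - 15/2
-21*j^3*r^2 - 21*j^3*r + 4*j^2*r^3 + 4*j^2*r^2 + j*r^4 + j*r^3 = r*(-3*j + r)*(7*j + r)*(j*r + j)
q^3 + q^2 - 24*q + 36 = (q - 3)*(q - 2)*(q + 6)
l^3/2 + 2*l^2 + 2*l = l*(l/2 + 1)*(l + 2)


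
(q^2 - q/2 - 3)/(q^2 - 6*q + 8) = (q + 3/2)/(q - 4)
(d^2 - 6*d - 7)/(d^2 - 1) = (d - 7)/(d - 1)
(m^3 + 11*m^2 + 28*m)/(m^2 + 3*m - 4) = m*(m + 7)/(m - 1)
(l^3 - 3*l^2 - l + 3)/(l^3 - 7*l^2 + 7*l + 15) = (l - 1)/(l - 5)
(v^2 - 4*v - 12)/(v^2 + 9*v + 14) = (v - 6)/(v + 7)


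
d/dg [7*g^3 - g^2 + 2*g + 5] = 21*g^2 - 2*g + 2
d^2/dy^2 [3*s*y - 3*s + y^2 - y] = 2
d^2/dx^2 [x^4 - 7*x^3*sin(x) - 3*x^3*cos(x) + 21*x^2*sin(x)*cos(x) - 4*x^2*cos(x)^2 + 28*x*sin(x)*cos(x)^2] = 7*x^3*sin(x) + 3*x^3*cos(x) + 18*x^2*sin(x) - 42*x^2*sin(2*x) - 42*x^2*cos(x) + 8*x^2*cos(2*x) + 12*x^2 - 49*x*sin(x) + 16*x*sin(2*x) - 63*x*sin(3*x) - 18*x*cos(x) + 84*x*cos(2*x) + 21*sin(2*x) + 14*cos(x) - 4*cos(2*x) + 42*cos(3*x) - 4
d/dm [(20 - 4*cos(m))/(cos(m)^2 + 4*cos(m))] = 4*(-sin(m) + 20*sin(m)/cos(m)^2 + 10*tan(m))/(cos(m) + 4)^2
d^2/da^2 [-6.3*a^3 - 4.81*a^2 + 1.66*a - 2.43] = -37.8*a - 9.62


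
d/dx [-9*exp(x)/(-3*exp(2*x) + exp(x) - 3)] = 27*(1 - exp(2*x))*exp(x)/(9*exp(4*x) - 6*exp(3*x) + 19*exp(2*x) - 6*exp(x) + 9)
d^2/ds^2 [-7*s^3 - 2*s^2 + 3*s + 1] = -42*s - 4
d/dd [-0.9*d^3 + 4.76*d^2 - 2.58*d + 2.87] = -2.7*d^2 + 9.52*d - 2.58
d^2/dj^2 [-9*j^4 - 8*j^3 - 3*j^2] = -108*j^2 - 48*j - 6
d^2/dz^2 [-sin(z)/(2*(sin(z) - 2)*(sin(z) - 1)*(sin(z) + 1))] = (-3*(1 - cos(z)^2)^2 + 2*sin(z)^5 - 3*sin(z)*cos(z)^2 + 13*sin(z) + 11*cos(z)^2 - 9)/((sin(z) - 2)^3*cos(z)^4)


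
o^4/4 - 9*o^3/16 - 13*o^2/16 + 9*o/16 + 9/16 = (o/4 + 1/4)*(o - 3)*(o - 1)*(o + 3/4)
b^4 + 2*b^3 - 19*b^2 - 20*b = b*(b - 4)*(b + 1)*(b + 5)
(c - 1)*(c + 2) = c^2 + c - 2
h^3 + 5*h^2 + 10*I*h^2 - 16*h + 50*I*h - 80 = (h + 5)*(h + 2*I)*(h + 8*I)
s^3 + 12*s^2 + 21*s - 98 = (s - 2)*(s + 7)^2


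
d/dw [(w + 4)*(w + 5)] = 2*w + 9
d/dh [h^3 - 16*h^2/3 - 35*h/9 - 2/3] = 3*h^2 - 32*h/3 - 35/9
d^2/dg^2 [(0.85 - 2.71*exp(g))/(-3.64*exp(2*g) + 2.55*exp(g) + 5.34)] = (35.906416*exp(4*g) - 19.89442*exp(3*g) + 339.724476*exp(2*g) - 108.517035*exp(g) + 88.851726)*exp(g)/(48.228544*exp(6*g) - 101.35944*exp(5*g) - 141.251292*exp(4*g) + 280.813905*exp(3*g) + 207.220302*exp(2*g) - 218.14434*exp(g) - 152.273304)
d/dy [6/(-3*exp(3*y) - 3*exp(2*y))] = 2*(3*exp(y) + 2)*exp(-2*y)/(exp(y) + 1)^2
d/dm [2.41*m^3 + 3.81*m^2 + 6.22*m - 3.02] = 7.23*m^2 + 7.62*m + 6.22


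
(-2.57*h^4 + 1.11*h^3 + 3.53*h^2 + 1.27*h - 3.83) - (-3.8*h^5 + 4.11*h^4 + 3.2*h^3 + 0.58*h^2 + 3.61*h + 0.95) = 3.8*h^5 - 6.68*h^4 - 2.09*h^3 + 2.95*h^2 - 2.34*h - 4.78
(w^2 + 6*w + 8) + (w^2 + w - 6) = 2*w^2 + 7*w + 2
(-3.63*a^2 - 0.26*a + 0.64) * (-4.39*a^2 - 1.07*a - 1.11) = 15.9357*a^4 + 5.0255*a^3 + 1.4979*a^2 - 0.3962*a - 0.7104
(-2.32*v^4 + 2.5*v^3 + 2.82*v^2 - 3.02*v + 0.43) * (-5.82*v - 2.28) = 13.5024*v^5 - 9.2604*v^4 - 22.1124*v^3 + 11.1468*v^2 + 4.383*v - 0.9804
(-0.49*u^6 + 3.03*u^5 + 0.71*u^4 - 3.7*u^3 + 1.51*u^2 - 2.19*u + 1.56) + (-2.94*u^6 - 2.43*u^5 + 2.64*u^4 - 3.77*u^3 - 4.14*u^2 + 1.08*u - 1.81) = -3.43*u^6 + 0.6*u^5 + 3.35*u^4 - 7.47*u^3 - 2.63*u^2 - 1.11*u - 0.25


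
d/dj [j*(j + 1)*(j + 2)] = 3*j^2 + 6*j + 2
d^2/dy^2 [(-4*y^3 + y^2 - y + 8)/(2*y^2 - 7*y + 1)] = 4*(-89*y^3 + 87*y^2 - 171*y + 185)/(8*y^6 - 84*y^5 + 306*y^4 - 427*y^3 + 153*y^2 - 21*y + 1)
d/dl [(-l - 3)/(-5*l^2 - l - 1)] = (5*l^2 + l - (l + 3)*(10*l + 1) + 1)/(5*l^2 + l + 1)^2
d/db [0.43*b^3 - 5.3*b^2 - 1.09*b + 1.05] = 1.29*b^2 - 10.6*b - 1.09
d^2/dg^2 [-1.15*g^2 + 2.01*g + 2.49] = -2.30000000000000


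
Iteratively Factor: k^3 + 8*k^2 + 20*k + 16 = (k + 2)*(k^2 + 6*k + 8) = (k + 2)*(k + 4)*(k + 2)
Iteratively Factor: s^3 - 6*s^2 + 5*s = (s - 5)*(s^2 - s) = (s - 5)*(s - 1)*(s)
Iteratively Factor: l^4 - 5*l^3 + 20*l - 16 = (l + 2)*(l^3 - 7*l^2 + 14*l - 8) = (l - 4)*(l + 2)*(l^2 - 3*l + 2) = (l - 4)*(l - 2)*(l + 2)*(l - 1)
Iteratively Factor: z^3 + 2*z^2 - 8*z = (z - 2)*(z^2 + 4*z) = z*(z - 2)*(z + 4)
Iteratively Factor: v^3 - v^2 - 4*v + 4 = (v + 2)*(v^2 - 3*v + 2) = (v - 1)*(v + 2)*(v - 2)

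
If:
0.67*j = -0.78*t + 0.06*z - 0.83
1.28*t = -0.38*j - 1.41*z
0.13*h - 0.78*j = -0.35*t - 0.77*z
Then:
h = 11.2978918800373*z - 12.8716212511651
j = 2.09657875980043*z - 1.89308624376336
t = 0.562009978617249 - 1.72398431931575*z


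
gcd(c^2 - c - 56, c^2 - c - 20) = 1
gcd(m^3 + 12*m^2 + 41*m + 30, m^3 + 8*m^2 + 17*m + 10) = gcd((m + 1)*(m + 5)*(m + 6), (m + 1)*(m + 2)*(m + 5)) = m^2 + 6*m + 5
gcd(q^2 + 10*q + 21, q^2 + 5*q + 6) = q + 3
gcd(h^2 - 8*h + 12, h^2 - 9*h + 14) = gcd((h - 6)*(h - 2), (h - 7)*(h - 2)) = h - 2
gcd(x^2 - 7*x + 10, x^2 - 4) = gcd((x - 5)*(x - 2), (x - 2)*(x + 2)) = x - 2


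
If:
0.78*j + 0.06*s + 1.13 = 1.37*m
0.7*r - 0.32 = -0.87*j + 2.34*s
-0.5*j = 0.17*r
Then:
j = -1.96833250865908*s - 0.269173676397823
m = 0.671565352123867 - 1.07686084434605*s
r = 5.789213260762*s + 0.791687283523008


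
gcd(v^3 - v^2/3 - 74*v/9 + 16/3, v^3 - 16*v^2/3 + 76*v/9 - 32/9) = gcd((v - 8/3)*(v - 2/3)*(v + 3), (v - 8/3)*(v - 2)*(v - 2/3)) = v^2 - 10*v/3 + 16/9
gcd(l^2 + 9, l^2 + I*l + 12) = l - 3*I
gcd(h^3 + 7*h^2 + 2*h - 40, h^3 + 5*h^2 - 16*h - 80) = h^2 + 9*h + 20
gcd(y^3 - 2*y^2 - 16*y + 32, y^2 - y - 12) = y - 4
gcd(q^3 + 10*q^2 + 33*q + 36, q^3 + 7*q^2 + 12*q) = q^2 + 7*q + 12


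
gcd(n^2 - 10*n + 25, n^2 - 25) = n - 5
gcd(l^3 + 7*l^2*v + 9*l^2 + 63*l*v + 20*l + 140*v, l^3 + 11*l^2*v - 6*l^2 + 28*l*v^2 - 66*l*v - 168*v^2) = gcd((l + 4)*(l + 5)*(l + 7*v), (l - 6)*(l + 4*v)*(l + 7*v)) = l + 7*v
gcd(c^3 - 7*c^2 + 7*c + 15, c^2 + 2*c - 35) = c - 5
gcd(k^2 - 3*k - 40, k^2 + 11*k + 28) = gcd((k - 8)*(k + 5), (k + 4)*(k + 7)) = 1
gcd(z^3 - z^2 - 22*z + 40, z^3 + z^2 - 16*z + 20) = z^2 + 3*z - 10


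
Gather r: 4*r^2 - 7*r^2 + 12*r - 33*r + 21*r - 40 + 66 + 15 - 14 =27 - 3*r^2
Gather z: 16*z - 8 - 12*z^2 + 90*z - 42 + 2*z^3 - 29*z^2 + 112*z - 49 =2*z^3 - 41*z^2 + 218*z - 99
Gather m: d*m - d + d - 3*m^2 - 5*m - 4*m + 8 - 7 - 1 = -3*m^2 + m*(d - 9)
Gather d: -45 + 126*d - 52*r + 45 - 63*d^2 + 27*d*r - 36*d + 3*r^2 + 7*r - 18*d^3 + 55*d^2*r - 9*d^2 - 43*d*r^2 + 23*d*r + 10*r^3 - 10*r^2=-18*d^3 + d^2*(55*r - 72) + d*(-43*r^2 + 50*r + 90) + 10*r^3 - 7*r^2 - 45*r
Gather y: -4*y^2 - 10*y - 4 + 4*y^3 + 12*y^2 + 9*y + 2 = 4*y^3 + 8*y^2 - y - 2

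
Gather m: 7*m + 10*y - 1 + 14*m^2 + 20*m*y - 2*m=14*m^2 + m*(20*y + 5) + 10*y - 1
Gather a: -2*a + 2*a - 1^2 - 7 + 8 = 0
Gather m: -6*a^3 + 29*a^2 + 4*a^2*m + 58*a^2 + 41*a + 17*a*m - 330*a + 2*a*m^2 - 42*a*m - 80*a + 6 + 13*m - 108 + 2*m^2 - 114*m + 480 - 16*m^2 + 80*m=-6*a^3 + 87*a^2 - 369*a + m^2*(2*a - 14) + m*(4*a^2 - 25*a - 21) + 378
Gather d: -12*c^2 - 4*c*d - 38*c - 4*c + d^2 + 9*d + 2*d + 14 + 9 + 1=-12*c^2 - 42*c + d^2 + d*(11 - 4*c) + 24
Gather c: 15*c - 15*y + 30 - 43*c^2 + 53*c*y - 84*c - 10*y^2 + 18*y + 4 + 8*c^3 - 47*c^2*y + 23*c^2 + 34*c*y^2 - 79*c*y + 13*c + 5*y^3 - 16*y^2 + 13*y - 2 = 8*c^3 + c^2*(-47*y - 20) + c*(34*y^2 - 26*y - 56) + 5*y^3 - 26*y^2 + 16*y + 32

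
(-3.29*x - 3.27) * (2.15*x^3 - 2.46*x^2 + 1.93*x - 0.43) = -7.0735*x^4 + 1.0629*x^3 + 1.6945*x^2 - 4.8964*x + 1.4061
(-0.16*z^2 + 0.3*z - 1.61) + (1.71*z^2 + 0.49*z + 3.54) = 1.55*z^2 + 0.79*z + 1.93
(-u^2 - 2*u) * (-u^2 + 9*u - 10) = u^4 - 7*u^3 - 8*u^2 + 20*u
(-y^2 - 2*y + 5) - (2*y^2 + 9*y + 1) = -3*y^2 - 11*y + 4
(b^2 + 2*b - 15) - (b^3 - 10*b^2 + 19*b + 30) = -b^3 + 11*b^2 - 17*b - 45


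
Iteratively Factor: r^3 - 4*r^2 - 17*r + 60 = (r - 3)*(r^2 - r - 20) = (r - 3)*(r + 4)*(r - 5)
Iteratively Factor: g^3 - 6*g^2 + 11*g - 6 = (g - 1)*(g^2 - 5*g + 6) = (g - 2)*(g - 1)*(g - 3)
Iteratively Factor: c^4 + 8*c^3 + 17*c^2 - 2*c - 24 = (c + 4)*(c^3 + 4*c^2 + c - 6) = (c - 1)*(c + 4)*(c^2 + 5*c + 6) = (c - 1)*(c + 2)*(c + 4)*(c + 3)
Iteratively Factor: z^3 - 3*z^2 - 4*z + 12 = (z - 3)*(z^2 - 4) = (z - 3)*(z + 2)*(z - 2)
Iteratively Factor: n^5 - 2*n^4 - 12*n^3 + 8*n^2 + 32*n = (n)*(n^4 - 2*n^3 - 12*n^2 + 8*n + 32) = n*(n + 2)*(n^3 - 4*n^2 - 4*n + 16) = n*(n + 2)^2*(n^2 - 6*n + 8) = n*(n - 2)*(n + 2)^2*(n - 4)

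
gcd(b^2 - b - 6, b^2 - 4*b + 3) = b - 3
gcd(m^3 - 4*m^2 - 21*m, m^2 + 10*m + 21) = m + 3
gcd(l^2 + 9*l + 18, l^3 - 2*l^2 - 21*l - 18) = l + 3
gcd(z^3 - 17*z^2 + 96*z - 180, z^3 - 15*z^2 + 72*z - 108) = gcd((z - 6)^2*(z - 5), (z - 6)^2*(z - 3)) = z^2 - 12*z + 36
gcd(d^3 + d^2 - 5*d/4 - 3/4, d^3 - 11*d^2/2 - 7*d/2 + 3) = 1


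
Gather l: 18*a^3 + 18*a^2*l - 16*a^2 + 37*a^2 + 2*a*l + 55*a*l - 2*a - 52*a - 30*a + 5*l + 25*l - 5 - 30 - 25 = 18*a^3 + 21*a^2 - 84*a + l*(18*a^2 + 57*a + 30) - 60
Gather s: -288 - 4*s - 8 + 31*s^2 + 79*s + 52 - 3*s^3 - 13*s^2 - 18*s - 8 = -3*s^3 + 18*s^2 + 57*s - 252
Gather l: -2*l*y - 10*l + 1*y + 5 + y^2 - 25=l*(-2*y - 10) + y^2 + y - 20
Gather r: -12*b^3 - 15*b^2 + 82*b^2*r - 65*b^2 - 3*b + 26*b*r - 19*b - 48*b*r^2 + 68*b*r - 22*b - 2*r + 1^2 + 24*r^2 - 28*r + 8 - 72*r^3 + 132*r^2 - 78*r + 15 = -12*b^3 - 80*b^2 - 44*b - 72*r^3 + r^2*(156 - 48*b) + r*(82*b^2 + 94*b - 108) + 24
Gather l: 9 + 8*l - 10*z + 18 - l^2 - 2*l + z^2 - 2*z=-l^2 + 6*l + z^2 - 12*z + 27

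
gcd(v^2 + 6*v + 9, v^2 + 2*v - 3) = v + 3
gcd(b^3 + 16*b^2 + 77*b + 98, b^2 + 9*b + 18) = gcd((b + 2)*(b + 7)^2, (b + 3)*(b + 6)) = 1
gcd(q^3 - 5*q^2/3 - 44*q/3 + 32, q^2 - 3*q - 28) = q + 4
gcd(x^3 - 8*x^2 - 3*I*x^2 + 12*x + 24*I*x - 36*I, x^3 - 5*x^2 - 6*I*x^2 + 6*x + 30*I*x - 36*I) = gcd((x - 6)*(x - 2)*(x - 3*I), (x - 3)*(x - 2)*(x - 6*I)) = x - 2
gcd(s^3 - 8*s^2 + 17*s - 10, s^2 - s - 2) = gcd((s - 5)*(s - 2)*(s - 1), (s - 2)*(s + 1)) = s - 2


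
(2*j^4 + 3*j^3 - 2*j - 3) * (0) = 0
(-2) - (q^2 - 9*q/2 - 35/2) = -q^2 + 9*q/2 + 31/2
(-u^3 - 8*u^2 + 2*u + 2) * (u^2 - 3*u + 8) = -u^5 - 5*u^4 + 18*u^3 - 68*u^2 + 10*u + 16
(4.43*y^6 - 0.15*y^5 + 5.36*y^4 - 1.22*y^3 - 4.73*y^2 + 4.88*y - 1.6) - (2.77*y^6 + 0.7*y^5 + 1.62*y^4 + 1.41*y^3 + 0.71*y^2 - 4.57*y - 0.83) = 1.66*y^6 - 0.85*y^5 + 3.74*y^4 - 2.63*y^3 - 5.44*y^2 + 9.45*y - 0.77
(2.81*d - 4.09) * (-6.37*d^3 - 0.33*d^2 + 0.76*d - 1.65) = -17.8997*d^4 + 25.126*d^3 + 3.4853*d^2 - 7.7449*d + 6.7485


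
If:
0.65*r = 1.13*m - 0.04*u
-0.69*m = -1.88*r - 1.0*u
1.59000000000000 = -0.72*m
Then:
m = -2.21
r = -4.24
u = 6.44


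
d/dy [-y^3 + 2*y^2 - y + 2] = -3*y^2 + 4*y - 1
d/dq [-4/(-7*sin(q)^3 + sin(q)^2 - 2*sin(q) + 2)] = 4*(-21*sin(q)^2 + 2*sin(q) - 2)*cos(q)/(7*sin(q)^3 - sin(q)^2 + 2*sin(q) - 2)^2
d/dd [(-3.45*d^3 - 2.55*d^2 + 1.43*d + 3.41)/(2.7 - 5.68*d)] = (39.192*d^3 - 13.461*d^2 - 13.77*d + 23.2298)/(32.2624*d^2 - 30.672*d + 7.29)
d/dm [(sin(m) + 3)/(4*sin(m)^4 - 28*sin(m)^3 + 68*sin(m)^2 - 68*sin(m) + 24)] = (-3*sin(m)^3 - sin(m)^2 + 45*sin(m) - 57)*cos(m)/(4*(sin(m) - 3)^2*(sin(m) - 2)^2*(sin(m) - 1)^3)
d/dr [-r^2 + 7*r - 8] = 7 - 2*r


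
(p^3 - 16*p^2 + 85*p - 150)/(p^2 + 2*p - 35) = (p^2 - 11*p + 30)/(p + 7)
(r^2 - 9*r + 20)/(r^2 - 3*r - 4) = (r - 5)/(r + 1)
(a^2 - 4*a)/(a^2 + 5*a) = (a - 4)/(a + 5)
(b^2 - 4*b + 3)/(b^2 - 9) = (b - 1)/(b + 3)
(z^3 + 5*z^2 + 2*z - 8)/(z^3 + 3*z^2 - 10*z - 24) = (z - 1)/(z - 3)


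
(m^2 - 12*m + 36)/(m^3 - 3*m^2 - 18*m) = (m - 6)/(m*(m + 3))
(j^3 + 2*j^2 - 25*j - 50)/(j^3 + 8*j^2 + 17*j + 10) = (j - 5)/(j + 1)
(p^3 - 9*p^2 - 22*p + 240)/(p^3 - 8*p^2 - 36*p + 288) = (p + 5)/(p + 6)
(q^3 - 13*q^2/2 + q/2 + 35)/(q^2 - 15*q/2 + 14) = (q^2 - 3*q - 10)/(q - 4)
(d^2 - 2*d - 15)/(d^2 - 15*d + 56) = (d^2 - 2*d - 15)/(d^2 - 15*d + 56)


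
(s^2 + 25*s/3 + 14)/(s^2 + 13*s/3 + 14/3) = (s + 6)/(s + 2)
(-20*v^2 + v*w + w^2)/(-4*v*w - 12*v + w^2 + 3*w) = (5*v + w)/(w + 3)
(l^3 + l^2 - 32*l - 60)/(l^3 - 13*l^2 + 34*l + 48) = (l^2 + 7*l + 10)/(l^2 - 7*l - 8)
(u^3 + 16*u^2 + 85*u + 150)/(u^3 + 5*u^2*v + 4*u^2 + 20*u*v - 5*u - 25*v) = (u^2 + 11*u + 30)/(u^2 + 5*u*v - u - 5*v)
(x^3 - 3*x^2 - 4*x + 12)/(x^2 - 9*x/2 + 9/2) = 2*(x^2 - 4)/(2*x - 3)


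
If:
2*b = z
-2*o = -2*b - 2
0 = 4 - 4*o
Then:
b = 0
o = 1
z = 0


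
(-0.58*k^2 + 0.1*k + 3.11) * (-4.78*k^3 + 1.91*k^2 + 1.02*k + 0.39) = 2.7724*k^5 - 1.5858*k^4 - 15.2664*k^3 + 5.8159*k^2 + 3.2112*k + 1.2129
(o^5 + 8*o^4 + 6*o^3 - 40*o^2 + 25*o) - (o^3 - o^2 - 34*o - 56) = o^5 + 8*o^4 + 5*o^3 - 39*o^2 + 59*o + 56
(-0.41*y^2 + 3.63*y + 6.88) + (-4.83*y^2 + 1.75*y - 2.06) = -5.24*y^2 + 5.38*y + 4.82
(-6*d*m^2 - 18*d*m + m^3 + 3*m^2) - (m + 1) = -6*d*m^2 - 18*d*m + m^3 + 3*m^2 - m - 1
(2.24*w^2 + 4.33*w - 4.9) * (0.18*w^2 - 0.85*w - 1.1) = 0.4032*w^4 - 1.1246*w^3 - 7.0265*w^2 - 0.598000000000001*w + 5.39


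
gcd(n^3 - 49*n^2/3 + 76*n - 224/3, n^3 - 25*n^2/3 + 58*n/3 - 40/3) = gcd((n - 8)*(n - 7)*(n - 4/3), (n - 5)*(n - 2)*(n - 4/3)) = n - 4/3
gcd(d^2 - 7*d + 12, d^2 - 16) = d - 4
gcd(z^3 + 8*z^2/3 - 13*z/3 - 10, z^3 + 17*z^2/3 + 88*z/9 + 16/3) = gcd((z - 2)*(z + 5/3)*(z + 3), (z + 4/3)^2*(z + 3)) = z + 3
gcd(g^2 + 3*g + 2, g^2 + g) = g + 1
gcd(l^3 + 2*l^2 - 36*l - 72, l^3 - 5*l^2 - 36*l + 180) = l^2 - 36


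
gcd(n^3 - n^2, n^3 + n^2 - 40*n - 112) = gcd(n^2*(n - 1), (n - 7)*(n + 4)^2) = 1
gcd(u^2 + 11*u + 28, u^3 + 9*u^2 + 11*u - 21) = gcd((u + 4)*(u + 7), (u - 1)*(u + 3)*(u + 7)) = u + 7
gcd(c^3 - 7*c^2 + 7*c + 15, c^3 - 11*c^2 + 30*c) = c - 5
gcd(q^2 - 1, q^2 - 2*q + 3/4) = 1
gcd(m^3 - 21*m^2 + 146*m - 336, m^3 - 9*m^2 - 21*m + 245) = m - 7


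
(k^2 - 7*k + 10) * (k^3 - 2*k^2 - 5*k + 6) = k^5 - 9*k^4 + 19*k^3 + 21*k^2 - 92*k + 60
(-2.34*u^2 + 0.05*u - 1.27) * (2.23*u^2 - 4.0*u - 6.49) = -5.2182*u^4 + 9.4715*u^3 + 12.1545*u^2 + 4.7555*u + 8.2423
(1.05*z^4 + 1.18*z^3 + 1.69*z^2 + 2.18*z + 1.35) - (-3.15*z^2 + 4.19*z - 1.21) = 1.05*z^4 + 1.18*z^3 + 4.84*z^2 - 2.01*z + 2.56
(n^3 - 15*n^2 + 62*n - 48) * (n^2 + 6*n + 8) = n^5 - 9*n^4 - 20*n^3 + 204*n^2 + 208*n - 384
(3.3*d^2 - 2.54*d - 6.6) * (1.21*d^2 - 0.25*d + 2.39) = 3.993*d^4 - 3.8984*d^3 + 0.536*d^2 - 4.4206*d - 15.774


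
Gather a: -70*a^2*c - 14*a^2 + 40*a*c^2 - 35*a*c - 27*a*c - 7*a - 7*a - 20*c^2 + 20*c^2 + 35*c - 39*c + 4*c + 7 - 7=a^2*(-70*c - 14) + a*(40*c^2 - 62*c - 14)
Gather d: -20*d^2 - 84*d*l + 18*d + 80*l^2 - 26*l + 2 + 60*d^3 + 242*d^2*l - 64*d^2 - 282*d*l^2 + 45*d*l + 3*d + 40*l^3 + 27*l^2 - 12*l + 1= 60*d^3 + d^2*(242*l - 84) + d*(-282*l^2 - 39*l + 21) + 40*l^3 + 107*l^2 - 38*l + 3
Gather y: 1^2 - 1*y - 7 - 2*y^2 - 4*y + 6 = -2*y^2 - 5*y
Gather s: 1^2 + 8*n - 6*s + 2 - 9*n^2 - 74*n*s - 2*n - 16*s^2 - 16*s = -9*n^2 + 6*n - 16*s^2 + s*(-74*n - 22) + 3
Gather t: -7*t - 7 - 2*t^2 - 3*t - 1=-2*t^2 - 10*t - 8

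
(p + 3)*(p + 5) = p^2 + 8*p + 15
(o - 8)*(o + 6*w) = o^2 + 6*o*w - 8*o - 48*w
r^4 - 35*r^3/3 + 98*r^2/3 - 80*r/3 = r*(r - 8)*(r - 2)*(r - 5/3)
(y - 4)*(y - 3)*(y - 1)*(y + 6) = y^4 - 2*y^3 - 29*y^2 + 102*y - 72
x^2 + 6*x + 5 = (x + 1)*(x + 5)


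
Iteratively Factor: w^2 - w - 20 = (w - 5)*(w + 4)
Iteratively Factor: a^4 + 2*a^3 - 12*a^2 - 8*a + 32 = (a + 4)*(a^3 - 2*a^2 - 4*a + 8) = (a + 2)*(a + 4)*(a^2 - 4*a + 4) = (a - 2)*(a + 2)*(a + 4)*(a - 2)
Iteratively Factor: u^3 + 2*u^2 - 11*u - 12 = (u + 1)*(u^2 + u - 12) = (u + 1)*(u + 4)*(u - 3)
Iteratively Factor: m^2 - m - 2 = (m + 1)*(m - 2)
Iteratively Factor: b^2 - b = (b)*(b - 1)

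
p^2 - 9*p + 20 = (p - 5)*(p - 4)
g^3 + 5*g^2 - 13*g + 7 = (g - 1)^2*(g + 7)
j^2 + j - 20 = (j - 4)*(j + 5)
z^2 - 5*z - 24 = (z - 8)*(z + 3)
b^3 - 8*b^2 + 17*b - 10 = (b - 5)*(b - 2)*(b - 1)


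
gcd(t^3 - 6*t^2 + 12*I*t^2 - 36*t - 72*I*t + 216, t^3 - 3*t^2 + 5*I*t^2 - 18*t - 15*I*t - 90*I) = t - 6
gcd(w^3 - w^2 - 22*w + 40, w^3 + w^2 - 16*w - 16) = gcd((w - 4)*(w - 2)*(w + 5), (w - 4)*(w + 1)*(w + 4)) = w - 4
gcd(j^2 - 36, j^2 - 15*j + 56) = 1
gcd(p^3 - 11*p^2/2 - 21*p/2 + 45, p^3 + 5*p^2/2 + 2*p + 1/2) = 1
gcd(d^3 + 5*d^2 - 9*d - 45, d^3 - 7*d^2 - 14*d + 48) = d + 3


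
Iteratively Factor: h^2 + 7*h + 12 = (h + 4)*(h + 3)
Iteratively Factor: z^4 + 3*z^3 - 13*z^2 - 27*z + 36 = (z + 3)*(z^3 - 13*z + 12) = (z + 3)*(z + 4)*(z^2 - 4*z + 3) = (z - 1)*(z + 3)*(z + 4)*(z - 3)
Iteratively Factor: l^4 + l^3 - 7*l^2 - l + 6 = (l - 1)*(l^3 + 2*l^2 - 5*l - 6) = (l - 2)*(l - 1)*(l^2 + 4*l + 3) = (l - 2)*(l - 1)*(l + 3)*(l + 1)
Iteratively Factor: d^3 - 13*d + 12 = (d - 3)*(d^2 + 3*d - 4) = (d - 3)*(d + 4)*(d - 1)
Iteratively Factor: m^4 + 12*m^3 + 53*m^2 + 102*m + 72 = (m + 2)*(m^3 + 10*m^2 + 33*m + 36) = (m + 2)*(m + 3)*(m^2 + 7*m + 12) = (m + 2)*(m + 3)*(m + 4)*(m + 3)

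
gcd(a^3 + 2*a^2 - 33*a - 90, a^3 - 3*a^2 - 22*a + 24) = a - 6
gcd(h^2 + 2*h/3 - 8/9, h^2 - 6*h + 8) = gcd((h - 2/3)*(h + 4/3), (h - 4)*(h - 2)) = 1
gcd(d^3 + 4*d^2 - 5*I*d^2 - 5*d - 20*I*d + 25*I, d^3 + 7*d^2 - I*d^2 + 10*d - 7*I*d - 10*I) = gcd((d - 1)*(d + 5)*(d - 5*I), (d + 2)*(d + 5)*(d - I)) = d + 5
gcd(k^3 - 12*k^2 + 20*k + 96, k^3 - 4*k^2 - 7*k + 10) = k + 2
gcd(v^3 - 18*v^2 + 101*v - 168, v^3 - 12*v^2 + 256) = v - 8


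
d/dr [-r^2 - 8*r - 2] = -2*r - 8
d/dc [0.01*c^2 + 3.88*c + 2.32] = 0.02*c + 3.88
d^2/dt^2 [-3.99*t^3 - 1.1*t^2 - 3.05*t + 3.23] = -23.94*t - 2.2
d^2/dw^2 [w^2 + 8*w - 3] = 2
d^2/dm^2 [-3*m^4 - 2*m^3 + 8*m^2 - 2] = -36*m^2 - 12*m + 16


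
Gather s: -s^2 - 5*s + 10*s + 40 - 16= -s^2 + 5*s + 24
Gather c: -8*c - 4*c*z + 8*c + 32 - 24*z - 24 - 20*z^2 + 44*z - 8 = -4*c*z - 20*z^2 + 20*z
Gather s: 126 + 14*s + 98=14*s + 224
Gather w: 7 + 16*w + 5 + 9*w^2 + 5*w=9*w^2 + 21*w + 12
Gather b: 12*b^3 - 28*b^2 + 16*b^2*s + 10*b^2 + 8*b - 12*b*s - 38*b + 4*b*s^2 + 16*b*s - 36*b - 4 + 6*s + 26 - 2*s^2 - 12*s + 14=12*b^3 + b^2*(16*s - 18) + b*(4*s^2 + 4*s - 66) - 2*s^2 - 6*s + 36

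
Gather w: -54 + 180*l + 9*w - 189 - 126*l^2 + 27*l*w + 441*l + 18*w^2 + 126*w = -126*l^2 + 621*l + 18*w^2 + w*(27*l + 135) - 243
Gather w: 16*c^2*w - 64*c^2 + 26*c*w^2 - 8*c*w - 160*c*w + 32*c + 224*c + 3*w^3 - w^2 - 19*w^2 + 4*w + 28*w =-64*c^2 + 256*c + 3*w^3 + w^2*(26*c - 20) + w*(16*c^2 - 168*c + 32)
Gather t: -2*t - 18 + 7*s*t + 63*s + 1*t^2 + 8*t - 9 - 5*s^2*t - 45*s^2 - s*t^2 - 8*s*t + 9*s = -45*s^2 + 72*s + t^2*(1 - s) + t*(-5*s^2 - s + 6) - 27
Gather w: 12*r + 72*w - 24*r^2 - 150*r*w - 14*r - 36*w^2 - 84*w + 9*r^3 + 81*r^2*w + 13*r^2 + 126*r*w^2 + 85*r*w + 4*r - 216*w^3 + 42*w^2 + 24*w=9*r^3 - 11*r^2 + 2*r - 216*w^3 + w^2*(126*r + 6) + w*(81*r^2 - 65*r + 12)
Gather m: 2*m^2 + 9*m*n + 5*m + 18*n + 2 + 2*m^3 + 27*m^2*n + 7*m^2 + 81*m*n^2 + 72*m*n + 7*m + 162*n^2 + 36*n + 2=2*m^3 + m^2*(27*n + 9) + m*(81*n^2 + 81*n + 12) + 162*n^2 + 54*n + 4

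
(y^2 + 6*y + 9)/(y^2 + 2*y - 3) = (y + 3)/(y - 1)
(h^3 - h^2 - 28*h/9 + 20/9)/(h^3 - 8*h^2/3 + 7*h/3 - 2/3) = (3*h^2 - h - 10)/(3*(h^2 - 2*h + 1))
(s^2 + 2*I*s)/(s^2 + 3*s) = (s + 2*I)/(s + 3)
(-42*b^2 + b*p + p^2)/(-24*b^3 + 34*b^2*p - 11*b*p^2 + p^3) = (7*b + p)/(4*b^2 - 5*b*p + p^2)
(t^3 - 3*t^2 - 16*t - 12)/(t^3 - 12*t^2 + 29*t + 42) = (t + 2)/(t - 7)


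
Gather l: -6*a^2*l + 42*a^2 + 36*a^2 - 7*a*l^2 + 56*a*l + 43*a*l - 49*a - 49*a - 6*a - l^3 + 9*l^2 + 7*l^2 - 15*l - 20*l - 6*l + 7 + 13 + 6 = 78*a^2 - 104*a - l^3 + l^2*(16 - 7*a) + l*(-6*a^2 + 99*a - 41) + 26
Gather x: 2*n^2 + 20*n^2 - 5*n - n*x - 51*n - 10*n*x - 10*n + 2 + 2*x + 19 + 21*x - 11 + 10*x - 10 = 22*n^2 - 66*n + x*(33 - 11*n)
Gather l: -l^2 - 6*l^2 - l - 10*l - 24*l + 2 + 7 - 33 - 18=-7*l^2 - 35*l - 42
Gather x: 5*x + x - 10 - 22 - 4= 6*x - 36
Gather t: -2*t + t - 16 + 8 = -t - 8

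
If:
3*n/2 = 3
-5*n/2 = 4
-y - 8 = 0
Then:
No Solution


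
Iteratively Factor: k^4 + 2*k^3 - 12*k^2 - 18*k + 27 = (k - 3)*(k^3 + 5*k^2 + 3*k - 9) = (k - 3)*(k - 1)*(k^2 + 6*k + 9) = (k - 3)*(k - 1)*(k + 3)*(k + 3)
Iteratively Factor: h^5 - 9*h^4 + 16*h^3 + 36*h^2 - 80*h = (h)*(h^4 - 9*h^3 + 16*h^2 + 36*h - 80) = h*(h + 2)*(h^3 - 11*h^2 + 38*h - 40) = h*(h - 2)*(h + 2)*(h^2 - 9*h + 20) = h*(h - 4)*(h - 2)*(h + 2)*(h - 5)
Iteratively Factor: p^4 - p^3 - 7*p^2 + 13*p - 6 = (p - 2)*(p^3 + p^2 - 5*p + 3) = (p - 2)*(p - 1)*(p^2 + 2*p - 3) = (p - 2)*(p - 1)^2*(p + 3)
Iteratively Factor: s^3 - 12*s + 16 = (s + 4)*(s^2 - 4*s + 4) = (s - 2)*(s + 4)*(s - 2)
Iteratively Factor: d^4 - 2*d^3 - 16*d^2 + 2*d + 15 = (d - 5)*(d^3 + 3*d^2 - d - 3) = (d - 5)*(d - 1)*(d^2 + 4*d + 3) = (d - 5)*(d - 1)*(d + 3)*(d + 1)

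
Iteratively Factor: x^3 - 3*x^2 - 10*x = (x + 2)*(x^2 - 5*x) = (x - 5)*(x + 2)*(x)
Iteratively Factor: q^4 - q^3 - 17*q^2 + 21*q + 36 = (q + 1)*(q^3 - 2*q^2 - 15*q + 36) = (q - 3)*(q + 1)*(q^2 + q - 12) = (q - 3)^2*(q + 1)*(q + 4)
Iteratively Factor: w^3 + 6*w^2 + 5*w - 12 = (w + 3)*(w^2 + 3*w - 4) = (w + 3)*(w + 4)*(w - 1)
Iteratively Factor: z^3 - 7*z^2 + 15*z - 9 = (z - 1)*(z^2 - 6*z + 9) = (z - 3)*(z - 1)*(z - 3)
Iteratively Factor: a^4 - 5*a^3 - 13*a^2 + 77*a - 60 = (a - 1)*(a^3 - 4*a^2 - 17*a + 60) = (a - 3)*(a - 1)*(a^2 - a - 20) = (a - 5)*(a - 3)*(a - 1)*(a + 4)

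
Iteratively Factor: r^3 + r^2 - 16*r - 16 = (r + 4)*(r^2 - 3*r - 4) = (r + 1)*(r + 4)*(r - 4)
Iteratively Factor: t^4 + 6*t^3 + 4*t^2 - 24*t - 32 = (t - 2)*(t^3 + 8*t^2 + 20*t + 16) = (t - 2)*(t + 2)*(t^2 + 6*t + 8) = (t - 2)*(t + 2)*(t + 4)*(t + 2)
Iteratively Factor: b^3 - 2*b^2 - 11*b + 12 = (b - 1)*(b^2 - b - 12) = (b - 1)*(b + 3)*(b - 4)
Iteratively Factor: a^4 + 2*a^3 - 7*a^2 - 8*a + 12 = (a - 2)*(a^3 + 4*a^2 + a - 6) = (a - 2)*(a - 1)*(a^2 + 5*a + 6) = (a - 2)*(a - 1)*(a + 3)*(a + 2)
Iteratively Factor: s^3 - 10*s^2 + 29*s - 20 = (s - 1)*(s^2 - 9*s + 20) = (s - 5)*(s - 1)*(s - 4)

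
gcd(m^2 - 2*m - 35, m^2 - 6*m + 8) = 1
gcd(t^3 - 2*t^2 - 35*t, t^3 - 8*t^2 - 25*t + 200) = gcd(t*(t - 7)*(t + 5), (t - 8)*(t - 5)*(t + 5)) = t + 5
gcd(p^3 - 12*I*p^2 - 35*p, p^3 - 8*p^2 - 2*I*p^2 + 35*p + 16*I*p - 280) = p - 7*I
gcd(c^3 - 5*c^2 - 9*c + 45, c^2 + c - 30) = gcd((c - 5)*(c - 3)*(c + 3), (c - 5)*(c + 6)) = c - 5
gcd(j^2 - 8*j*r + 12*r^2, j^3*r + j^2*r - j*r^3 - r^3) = 1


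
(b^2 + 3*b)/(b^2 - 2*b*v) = (b + 3)/(b - 2*v)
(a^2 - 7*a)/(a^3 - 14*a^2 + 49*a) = 1/(a - 7)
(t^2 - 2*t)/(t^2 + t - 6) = t/(t + 3)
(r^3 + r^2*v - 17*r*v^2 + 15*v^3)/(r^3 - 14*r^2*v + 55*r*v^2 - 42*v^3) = (r^2 + 2*r*v - 15*v^2)/(r^2 - 13*r*v + 42*v^2)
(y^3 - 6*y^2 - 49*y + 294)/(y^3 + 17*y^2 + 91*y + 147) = (y^2 - 13*y + 42)/(y^2 + 10*y + 21)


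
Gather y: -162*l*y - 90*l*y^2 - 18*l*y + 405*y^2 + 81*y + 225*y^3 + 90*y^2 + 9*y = 225*y^3 + y^2*(495 - 90*l) + y*(90 - 180*l)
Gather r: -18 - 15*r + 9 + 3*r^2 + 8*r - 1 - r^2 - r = 2*r^2 - 8*r - 10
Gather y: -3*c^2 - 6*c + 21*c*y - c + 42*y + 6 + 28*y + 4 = -3*c^2 - 7*c + y*(21*c + 70) + 10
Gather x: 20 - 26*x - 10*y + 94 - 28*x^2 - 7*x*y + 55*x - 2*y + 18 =-28*x^2 + x*(29 - 7*y) - 12*y + 132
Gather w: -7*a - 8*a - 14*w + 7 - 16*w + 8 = -15*a - 30*w + 15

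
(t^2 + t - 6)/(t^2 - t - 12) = (t - 2)/(t - 4)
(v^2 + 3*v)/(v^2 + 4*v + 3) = v/(v + 1)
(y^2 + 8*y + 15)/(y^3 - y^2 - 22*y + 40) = (y + 3)/(y^2 - 6*y + 8)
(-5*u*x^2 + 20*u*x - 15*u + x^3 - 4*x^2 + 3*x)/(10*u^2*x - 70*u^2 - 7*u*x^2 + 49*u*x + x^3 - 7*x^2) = (x^2 - 4*x + 3)/(-2*u*x + 14*u + x^2 - 7*x)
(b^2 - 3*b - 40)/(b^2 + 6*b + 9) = (b^2 - 3*b - 40)/(b^2 + 6*b + 9)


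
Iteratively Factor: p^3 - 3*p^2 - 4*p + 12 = (p - 2)*(p^2 - p - 6) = (p - 3)*(p - 2)*(p + 2)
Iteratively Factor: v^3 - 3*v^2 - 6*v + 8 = (v - 4)*(v^2 + v - 2) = (v - 4)*(v - 1)*(v + 2)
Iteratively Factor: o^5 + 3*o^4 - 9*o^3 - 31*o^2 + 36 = (o + 3)*(o^4 - 9*o^2 - 4*o + 12) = (o + 2)*(o + 3)*(o^3 - 2*o^2 - 5*o + 6) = (o - 3)*(o + 2)*(o + 3)*(o^2 + o - 2) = (o - 3)*(o + 2)^2*(o + 3)*(o - 1)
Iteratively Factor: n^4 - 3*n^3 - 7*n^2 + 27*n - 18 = (n - 1)*(n^3 - 2*n^2 - 9*n + 18) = (n - 3)*(n - 1)*(n^2 + n - 6) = (n - 3)*(n - 1)*(n + 3)*(n - 2)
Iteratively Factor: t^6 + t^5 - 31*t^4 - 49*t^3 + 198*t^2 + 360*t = (t + 4)*(t^5 - 3*t^4 - 19*t^3 + 27*t^2 + 90*t) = (t - 3)*(t + 4)*(t^4 - 19*t^2 - 30*t) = (t - 5)*(t - 3)*(t + 4)*(t^3 + 5*t^2 + 6*t) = (t - 5)*(t - 3)*(t + 2)*(t + 4)*(t^2 + 3*t) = t*(t - 5)*(t - 3)*(t + 2)*(t + 4)*(t + 3)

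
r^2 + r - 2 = (r - 1)*(r + 2)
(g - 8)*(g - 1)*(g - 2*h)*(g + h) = g^4 - g^3*h - 9*g^3 - 2*g^2*h^2 + 9*g^2*h + 8*g^2 + 18*g*h^2 - 8*g*h - 16*h^2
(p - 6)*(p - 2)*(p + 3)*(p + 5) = p^4 - 37*p^2 - 24*p + 180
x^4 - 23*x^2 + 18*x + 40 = (x - 4)*(x - 2)*(x + 1)*(x + 5)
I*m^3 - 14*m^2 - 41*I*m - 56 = (m + 7*I)*(m + 8*I)*(I*m + 1)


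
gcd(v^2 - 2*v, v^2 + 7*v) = v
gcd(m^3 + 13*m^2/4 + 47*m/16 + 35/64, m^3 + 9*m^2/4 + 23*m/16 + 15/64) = m^2 + 3*m/2 + 5/16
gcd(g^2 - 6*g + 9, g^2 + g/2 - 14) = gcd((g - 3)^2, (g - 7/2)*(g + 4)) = 1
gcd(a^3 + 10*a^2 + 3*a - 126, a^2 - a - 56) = a + 7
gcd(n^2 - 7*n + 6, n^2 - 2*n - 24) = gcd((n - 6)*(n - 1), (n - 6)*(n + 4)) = n - 6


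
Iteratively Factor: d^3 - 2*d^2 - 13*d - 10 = (d - 5)*(d^2 + 3*d + 2) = (d - 5)*(d + 1)*(d + 2)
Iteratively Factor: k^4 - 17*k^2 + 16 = (k - 1)*(k^3 + k^2 - 16*k - 16) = (k - 1)*(k + 1)*(k^2 - 16) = (k - 1)*(k + 1)*(k + 4)*(k - 4)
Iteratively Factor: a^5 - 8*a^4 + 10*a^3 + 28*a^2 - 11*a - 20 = (a - 1)*(a^4 - 7*a^3 + 3*a^2 + 31*a + 20) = (a - 4)*(a - 1)*(a^3 - 3*a^2 - 9*a - 5) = (a - 5)*(a - 4)*(a - 1)*(a^2 + 2*a + 1) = (a - 5)*(a - 4)*(a - 1)*(a + 1)*(a + 1)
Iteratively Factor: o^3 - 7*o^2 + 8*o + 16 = (o - 4)*(o^2 - 3*o - 4) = (o - 4)*(o + 1)*(o - 4)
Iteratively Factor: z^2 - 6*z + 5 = (z - 1)*(z - 5)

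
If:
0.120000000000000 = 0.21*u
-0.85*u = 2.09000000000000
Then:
No Solution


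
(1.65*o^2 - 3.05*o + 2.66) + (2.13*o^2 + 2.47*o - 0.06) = 3.78*o^2 - 0.58*o + 2.6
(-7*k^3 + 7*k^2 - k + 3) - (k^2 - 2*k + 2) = -7*k^3 + 6*k^2 + k + 1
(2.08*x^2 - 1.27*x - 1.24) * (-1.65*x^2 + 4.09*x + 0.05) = -3.432*x^4 + 10.6027*x^3 - 3.0443*x^2 - 5.1351*x - 0.062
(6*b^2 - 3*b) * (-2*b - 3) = -12*b^3 - 12*b^2 + 9*b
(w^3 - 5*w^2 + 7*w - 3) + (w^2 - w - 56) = w^3 - 4*w^2 + 6*w - 59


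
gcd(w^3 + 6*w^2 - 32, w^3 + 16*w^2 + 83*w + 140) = w + 4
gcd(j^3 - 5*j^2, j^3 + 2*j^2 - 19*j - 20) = 1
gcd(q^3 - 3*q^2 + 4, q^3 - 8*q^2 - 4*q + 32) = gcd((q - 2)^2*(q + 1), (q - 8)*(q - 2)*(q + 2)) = q - 2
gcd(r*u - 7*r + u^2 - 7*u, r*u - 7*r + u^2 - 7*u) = r*u - 7*r + u^2 - 7*u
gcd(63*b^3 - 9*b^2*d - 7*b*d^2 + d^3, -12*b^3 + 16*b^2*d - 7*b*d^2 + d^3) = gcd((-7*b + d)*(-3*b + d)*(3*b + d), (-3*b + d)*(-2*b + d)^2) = 3*b - d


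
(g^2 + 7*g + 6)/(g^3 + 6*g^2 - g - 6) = 1/(g - 1)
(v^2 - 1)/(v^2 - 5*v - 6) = (v - 1)/(v - 6)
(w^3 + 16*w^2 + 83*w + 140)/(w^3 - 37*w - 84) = (w^2 + 12*w + 35)/(w^2 - 4*w - 21)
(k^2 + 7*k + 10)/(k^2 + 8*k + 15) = (k + 2)/(k + 3)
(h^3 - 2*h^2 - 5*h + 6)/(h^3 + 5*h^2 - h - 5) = (h^2 - h - 6)/(h^2 + 6*h + 5)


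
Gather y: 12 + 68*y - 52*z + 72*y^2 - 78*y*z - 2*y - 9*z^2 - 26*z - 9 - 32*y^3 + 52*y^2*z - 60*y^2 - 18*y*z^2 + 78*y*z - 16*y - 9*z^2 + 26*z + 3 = -32*y^3 + y^2*(52*z + 12) + y*(50 - 18*z^2) - 18*z^2 - 52*z + 6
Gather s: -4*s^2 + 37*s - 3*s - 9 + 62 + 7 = -4*s^2 + 34*s + 60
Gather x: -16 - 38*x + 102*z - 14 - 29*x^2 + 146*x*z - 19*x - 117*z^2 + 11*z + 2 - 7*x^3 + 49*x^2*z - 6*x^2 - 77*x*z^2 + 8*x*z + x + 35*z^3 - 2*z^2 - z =-7*x^3 + x^2*(49*z - 35) + x*(-77*z^2 + 154*z - 56) + 35*z^3 - 119*z^2 + 112*z - 28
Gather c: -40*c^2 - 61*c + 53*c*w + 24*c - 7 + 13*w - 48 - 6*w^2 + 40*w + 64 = -40*c^2 + c*(53*w - 37) - 6*w^2 + 53*w + 9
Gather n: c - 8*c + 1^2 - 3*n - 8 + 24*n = -7*c + 21*n - 7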